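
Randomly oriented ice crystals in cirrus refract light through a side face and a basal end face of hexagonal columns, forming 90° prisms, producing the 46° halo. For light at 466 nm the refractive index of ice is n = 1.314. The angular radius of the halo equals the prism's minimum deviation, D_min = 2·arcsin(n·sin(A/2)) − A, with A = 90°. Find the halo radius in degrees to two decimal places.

n·sin(A/2) = 1.314 × sin 45° = 1.314 × 0.7071 = 0.9291.
D_min = 2·arcsin(0.9291) − 90° = 2 × 68.301° − 90° = 46.602°.

46.60°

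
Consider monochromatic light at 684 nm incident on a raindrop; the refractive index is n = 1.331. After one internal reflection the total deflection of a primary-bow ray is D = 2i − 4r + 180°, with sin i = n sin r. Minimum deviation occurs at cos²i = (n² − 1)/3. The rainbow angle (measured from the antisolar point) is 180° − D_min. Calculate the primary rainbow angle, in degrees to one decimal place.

cos²i = (1.77156 − 1)/3 = 0.25719; i = arccos(0.50714) = 59.527°.
sin r = sin 59.527°/1.331 = 0.64753; r = 40.356°.
D_min = 2·59.527° − 4·40.356° + 180° = 137.630°.
Rainbow angle = 180° − D_min = 42.370°.

42.4°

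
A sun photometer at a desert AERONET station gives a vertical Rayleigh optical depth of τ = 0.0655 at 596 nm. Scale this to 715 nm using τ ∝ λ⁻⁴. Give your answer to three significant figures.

τ(715 nm) = τ(596 nm) × (596/715)⁴ = 0.0655 × (0.8336)⁴ = 0.0655 × 0.4828 = 0.0316.

0.0316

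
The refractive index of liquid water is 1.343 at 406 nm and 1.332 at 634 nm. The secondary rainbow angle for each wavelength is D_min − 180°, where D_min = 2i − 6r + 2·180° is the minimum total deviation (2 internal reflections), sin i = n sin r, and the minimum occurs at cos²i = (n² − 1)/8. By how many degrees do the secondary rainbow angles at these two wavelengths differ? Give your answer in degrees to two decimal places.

At 406 nm (n = 1.343): cos²i = 0.10046 → i = 71.522°, r = 44.928°, D_min = 233.478°, rainbow angle = 53.478°.
At 634 nm (n = 1.332): cos²i = 0.09678 → i = 71.875°, r = 45.520°, D_min = 230.628°, rainbow angle = 50.628°.
Angular width = |53.478° − 50.628°| = 2.849°.

2.85°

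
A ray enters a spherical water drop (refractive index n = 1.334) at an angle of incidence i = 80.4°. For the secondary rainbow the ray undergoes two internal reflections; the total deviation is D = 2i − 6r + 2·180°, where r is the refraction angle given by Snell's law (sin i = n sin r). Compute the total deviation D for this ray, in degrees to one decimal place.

sin r = sin 80.4° / 1.334 = 0.9860/1.334 = 0.7391; r = 47.66°.
D = 2·80.4° − 6·47.66° + 2·180° = 160.80° − 285.94° + 360° = 234.86°.

234.9°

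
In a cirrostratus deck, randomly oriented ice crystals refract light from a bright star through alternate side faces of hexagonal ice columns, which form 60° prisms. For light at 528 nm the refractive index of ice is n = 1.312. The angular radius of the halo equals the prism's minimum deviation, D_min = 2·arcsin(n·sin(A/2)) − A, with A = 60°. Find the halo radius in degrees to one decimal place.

n·sin(A/2) = 1.312 × sin 30° = 1.312 × 0.5000 = 0.6560.
D_min = 2·arcsin(0.6560) − 60° = 2 × 40.996° − 60° = 21.991°.

22.0°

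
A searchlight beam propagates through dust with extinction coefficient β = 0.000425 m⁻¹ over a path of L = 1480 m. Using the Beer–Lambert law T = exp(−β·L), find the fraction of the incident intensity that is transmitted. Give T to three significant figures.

0.533

τ = β·L = 0.000425 × 1480 = 0.6290.
T = exp(−0.6290) = 0.5331.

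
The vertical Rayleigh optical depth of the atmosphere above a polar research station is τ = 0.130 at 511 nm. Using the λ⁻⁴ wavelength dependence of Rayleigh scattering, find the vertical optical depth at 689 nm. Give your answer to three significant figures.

τ(689 nm) = τ(511 nm) × (511/689)⁴ = 0.130 × (0.7417)⁴ = 0.130 × 0.3026 = 0.0393.

0.0393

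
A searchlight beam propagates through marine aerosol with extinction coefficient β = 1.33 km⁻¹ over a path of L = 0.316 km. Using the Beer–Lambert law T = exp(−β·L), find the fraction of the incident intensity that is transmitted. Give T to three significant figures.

τ = β·L = 1.33 × 0.316 = 0.4203.
T = exp(−0.4203) = 0.6569.

0.657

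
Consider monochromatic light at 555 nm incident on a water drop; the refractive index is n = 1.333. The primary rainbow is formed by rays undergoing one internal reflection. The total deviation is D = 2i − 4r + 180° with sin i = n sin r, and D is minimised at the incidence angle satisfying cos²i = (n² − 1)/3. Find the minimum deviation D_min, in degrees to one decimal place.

137.9°

cos²i = (1.77689 − 1)/3 = 0.25896; i = arccos(0.50888) = 59.410°.
sin r = sin 59.410°/1.333 = 0.64579; r = 40.225°.
D_min = 2·59.410° − 4·40.225° + 180° = 137.922°.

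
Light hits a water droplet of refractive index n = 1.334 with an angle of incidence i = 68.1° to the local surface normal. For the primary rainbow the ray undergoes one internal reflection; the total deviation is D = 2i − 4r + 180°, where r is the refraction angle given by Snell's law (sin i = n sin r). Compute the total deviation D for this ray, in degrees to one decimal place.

sin r = sin 68.1° / 1.334 = 0.9278/1.334 = 0.6955; r = 44.07°.
D = 2·68.1° − 4·44.07° + 180° = 136.20° − 176.28° + 180° = 139.92°.

139.9°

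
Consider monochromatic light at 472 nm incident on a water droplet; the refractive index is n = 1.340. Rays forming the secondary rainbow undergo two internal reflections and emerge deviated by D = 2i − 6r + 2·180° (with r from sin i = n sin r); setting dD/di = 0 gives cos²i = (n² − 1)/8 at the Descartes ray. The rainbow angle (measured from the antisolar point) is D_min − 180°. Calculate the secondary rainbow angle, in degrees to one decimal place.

cos²i = (1.79560 − 1)/8 = 0.09945; i = arccos(0.31536) = 71.618°.
sin r = sin 71.618°/1.340 = 0.70819; r = 45.088°.
D_min = 2·71.618° − 6·45.088° + 360° = 232.709°.
Rainbow angle = D_min − 180° = 52.709°.

52.7°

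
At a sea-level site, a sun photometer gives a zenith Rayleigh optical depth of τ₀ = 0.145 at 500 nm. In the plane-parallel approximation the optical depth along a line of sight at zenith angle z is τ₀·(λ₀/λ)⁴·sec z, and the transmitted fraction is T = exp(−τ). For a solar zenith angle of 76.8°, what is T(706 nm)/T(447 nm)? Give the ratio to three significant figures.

Airmass: sec 76.8° = 4.3792.
τ(706 nm) = 0.145 × (500/706)⁴ × 4.3792 = 0.145 × 0.2516 × 4.3792 = 0.1597.
τ(447 nm) = 0.145 × (500/447)⁴ × 4.3792 = 0.145 × 1.5655 × 4.3792 = 0.9941.
T(706)/T(447) = exp(τ_B − τ_A) = exp(0.8343) = 2.3033.

2.30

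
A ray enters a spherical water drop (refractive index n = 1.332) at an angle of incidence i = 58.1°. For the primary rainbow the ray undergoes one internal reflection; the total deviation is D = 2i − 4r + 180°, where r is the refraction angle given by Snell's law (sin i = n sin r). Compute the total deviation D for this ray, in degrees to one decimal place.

sin r = sin 58.1° / 1.332 = 0.8490/1.332 = 0.6374; r = 39.60°.
D = 2·58.1° − 4·39.60° + 180° = 116.20° − 158.38° + 180° = 137.82°.

137.8°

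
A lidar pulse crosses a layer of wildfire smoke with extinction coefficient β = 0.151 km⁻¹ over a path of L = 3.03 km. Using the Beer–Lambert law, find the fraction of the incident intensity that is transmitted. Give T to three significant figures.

τ = β·L = 0.151 × 3.03 = 0.4575.
T = exp(−0.4575) = 0.6328.

0.633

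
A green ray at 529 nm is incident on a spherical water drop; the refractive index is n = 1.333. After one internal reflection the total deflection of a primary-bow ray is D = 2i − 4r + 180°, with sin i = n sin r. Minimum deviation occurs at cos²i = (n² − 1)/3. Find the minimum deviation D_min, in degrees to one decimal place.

cos²i = (1.77689 − 1)/3 = 0.25896; i = arccos(0.50888) = 59.410°.
sin r = sin 59.410°/1.333 = 0.64579; r = 40.225°.
D_min = 2·59.410° − 4·40.225° + 180° = 137.922°.

137.9°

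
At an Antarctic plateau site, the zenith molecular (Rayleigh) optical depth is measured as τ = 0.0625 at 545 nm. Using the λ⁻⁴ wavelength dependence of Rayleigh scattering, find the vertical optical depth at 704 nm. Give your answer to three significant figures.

τ(704 nm) = τ(545 nm) × (545/704)⁴ = 0.0625 × (0.7741)⁴ = 0.0625 × 0.3592 = 0.0224.

0.0224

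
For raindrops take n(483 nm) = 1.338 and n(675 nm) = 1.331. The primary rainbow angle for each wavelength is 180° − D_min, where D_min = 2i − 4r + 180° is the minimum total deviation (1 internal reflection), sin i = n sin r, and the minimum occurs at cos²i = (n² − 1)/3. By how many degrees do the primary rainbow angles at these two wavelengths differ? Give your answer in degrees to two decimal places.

At 483 nm (n = 1.338): cos²i = 0.26341 → i = 59.120°, r = 39.899°, D_min = 138.643°, rainbow angle = 41.357°.
At 675 nm (n = 1.331): cos²i = 0.25719 → i = 59.527°, r = 40.356°, D_min = 137.630°, rainbow angle = 42.370°.
Angular width = |41.357° − 42.370°| = 1.013°.

1.01°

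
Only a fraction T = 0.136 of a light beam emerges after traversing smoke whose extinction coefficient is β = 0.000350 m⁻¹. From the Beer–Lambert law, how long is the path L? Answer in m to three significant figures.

Beer–Lambert: T = exp(−βL) ⇒ L = −ln(T)/β = −ln(0.136)/0.000350 = 1.9951/0.000350 = 5700 m.

5700 m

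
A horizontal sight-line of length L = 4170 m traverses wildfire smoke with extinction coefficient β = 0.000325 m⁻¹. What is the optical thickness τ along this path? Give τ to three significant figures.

τ = β·L = 0.000325 × 4170 = 1.3552.

1.36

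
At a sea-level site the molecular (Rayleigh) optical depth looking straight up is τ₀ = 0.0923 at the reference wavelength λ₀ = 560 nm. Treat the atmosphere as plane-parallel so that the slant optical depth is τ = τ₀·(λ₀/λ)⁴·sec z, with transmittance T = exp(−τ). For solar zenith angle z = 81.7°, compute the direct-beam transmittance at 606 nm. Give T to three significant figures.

0.627

sec 81.7° = 6.9273.
τ = 0.0923 × (560/606)⁴ × 6.9273 = 0.0923 × 0.7292 × 6.9273 = 0.4663.
T = exp(−0.4663) = 0.6273.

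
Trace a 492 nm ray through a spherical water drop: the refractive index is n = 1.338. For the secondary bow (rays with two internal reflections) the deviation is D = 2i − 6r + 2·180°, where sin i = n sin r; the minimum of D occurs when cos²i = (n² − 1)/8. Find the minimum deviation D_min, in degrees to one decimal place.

cos²i = (1.79024 − 1)/8 = 0.09878; i = arccos(0.31429) = 71.682°.
sin r = sin 71.682°/1.338 = 0.70951; r = 45.195°.
D_min = 2·71.682° − 6·45.195° + 360° = 232.193°.

232.2°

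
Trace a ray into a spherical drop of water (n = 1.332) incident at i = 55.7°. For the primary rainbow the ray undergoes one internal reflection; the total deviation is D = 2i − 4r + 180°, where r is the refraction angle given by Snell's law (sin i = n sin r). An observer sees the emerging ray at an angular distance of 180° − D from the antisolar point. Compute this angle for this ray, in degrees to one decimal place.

sin r = sin 55.7° / 1.332 = 0.8261/1.332 = 0.6202; r = 38.33°.
D = 2·55.7° − 4·38.33° + 180° = 111.40° − 153.32° + 180° = 138.08°.
Angle from antisolar point = 180° − D = 41.92°.

41.9°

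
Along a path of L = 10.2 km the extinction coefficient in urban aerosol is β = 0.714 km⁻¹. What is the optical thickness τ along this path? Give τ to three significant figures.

7.28

τ = β·L = 0.714 × 10.2 = 7.2828.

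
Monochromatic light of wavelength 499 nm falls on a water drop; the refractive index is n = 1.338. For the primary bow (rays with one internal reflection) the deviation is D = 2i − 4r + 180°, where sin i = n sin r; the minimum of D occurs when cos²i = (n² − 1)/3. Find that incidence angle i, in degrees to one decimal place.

cos²i = (1.338² − 1)/3 = (1.79024 − 1)/3 = 0.26341.
cos i = 0.51324, so i = 59.120°.

59.1°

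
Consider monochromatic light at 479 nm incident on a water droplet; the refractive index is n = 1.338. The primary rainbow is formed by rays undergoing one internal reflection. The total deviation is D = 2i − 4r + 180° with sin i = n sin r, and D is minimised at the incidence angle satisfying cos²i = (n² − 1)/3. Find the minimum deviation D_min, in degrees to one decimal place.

138.6°

cos²i = (1.79024 − 1)/3 = 0.26341; i = arccos(0.51324) = 59.120°.
sin r = sin 59.120°/1.338 = 0.64144; r = 39.899°.
D_min = 2·59.120° − 4·39.899° + 180° = 138.643°.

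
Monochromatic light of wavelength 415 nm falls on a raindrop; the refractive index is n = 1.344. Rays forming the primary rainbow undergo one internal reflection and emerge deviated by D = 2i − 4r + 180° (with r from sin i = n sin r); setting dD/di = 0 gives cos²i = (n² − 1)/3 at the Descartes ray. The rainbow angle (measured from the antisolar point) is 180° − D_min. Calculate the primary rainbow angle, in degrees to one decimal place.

40.5°

cos²i = (1.80634 − 1)/3 = 0.26878; i = arccos(0.51844) = 58.772°.
sin r = sin 58.772°/1.344 = 0.63625; r = 39.512°.
D_min = 2·58.772° − 4·39.512° + 180° = 139.495°.
Rainbow angle = 180° − D_min = 40.505°.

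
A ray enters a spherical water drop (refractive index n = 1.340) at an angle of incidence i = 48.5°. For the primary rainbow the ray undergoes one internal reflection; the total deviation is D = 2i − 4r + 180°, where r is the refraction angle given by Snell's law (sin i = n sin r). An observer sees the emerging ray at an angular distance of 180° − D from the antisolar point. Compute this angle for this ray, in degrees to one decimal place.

sin r = sin 48.5° / 1.340 = 0.7490/1.340 = 0.5589; r = 33.98°.
D = 2·48.5° − 4·33.98° + 180° = 97.00° − 135.93° + 180° = 141.07°.
Angle from antisolar point = 180° − D = 38.93°.

38.9°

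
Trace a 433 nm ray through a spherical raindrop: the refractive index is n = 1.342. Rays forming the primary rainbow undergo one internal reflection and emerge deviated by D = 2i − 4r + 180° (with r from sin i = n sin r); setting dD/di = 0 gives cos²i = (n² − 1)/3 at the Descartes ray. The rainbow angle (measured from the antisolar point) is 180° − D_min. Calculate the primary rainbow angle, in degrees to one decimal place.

40.8°

cos²i = (1.80096 − 1)/3 = 0.26699; i = arccos(0.51671) = 58.888°.
sin r = sin 58.888°/1.342 = 0.63797; r = 39.641°.
D_min = 2·58.888° − 4·39.641° + 180° = 139.213°.
Rainbow angle = 180° − D_min = 40.787°.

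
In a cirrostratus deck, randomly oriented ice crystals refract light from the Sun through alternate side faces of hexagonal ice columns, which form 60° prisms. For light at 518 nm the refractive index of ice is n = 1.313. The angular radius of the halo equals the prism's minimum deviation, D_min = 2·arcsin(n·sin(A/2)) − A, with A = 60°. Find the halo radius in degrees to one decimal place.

n·sin(A/2) = 1.313 × sin 30° = 1.313 × 0.5000 = 0.6565.
D_min = 2·arcsin(0.6565) − 60° = 2 × 41.033° − 60° = 22.067°.

22.1°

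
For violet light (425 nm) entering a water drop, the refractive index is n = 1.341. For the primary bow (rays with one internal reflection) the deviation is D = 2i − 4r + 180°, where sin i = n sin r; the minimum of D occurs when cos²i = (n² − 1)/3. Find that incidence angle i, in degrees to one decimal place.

cos²i = (1.341² − 1)/3 = (1.79828 − 1)/3 = 0.26609.
cos i = 0.51584, so i = 58.946°.

58.9°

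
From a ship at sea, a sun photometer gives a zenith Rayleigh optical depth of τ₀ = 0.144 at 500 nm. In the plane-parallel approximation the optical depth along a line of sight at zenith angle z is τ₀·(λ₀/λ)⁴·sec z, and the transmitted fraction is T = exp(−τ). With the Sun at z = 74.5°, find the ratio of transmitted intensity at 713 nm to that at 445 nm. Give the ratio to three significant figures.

2.07

Airmass: sec 74.5° = 3.7420.
τ(713 nm) = 0.144 × (500/713)⁴ × 3.7420 = 0.144 × 0.2418 × 3.7420 = 0.1303.
τ(445 nm) = 0.144 × (500/445)⁴ × 3.7420 = 0.144 × 1.5938 × 3.7420 = 0.8588.
T(713)/T(445) = exp(τ_B − τ_A) = exp(0.7285) = 2.0720.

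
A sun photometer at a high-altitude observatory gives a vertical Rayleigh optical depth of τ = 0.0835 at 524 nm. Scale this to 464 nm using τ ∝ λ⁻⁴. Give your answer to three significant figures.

0.136

τ(464 nm) = τ(524 nm) × (524/464)⁴ = 0.0835 × (1.1293)⁴ = 0.0835 × 1.6265 = 0.1358.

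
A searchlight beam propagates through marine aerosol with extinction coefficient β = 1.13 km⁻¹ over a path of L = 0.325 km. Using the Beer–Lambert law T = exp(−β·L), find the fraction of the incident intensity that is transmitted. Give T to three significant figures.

0.693

τ = β·L = 1.13 × 0.325 = 0.3672.
T = exp(−0.3672) = 0.6926.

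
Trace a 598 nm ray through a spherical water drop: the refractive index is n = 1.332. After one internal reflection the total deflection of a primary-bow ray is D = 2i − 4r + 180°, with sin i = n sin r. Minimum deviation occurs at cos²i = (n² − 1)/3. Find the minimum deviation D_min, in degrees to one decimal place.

137.8°

cos²i = (1.77422 − 1)/3 = 0.25807; i = arccos(0.50801) = 59.469°.
sin r = sin 59.469°/1.332 = 0.64666; r = 40.290°.
D_min = 2·59.469° − 4·40.290° + 180° = 137.776°.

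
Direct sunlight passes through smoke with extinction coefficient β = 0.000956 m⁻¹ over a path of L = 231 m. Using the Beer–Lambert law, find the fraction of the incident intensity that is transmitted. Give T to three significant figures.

τ = β·L = 0.000956 × 231 = 0.2208.
T = exp(−0.2208) = 0.8018.

0.802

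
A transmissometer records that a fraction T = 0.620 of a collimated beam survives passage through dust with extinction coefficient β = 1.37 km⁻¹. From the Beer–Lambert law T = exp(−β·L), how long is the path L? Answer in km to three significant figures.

0.349 km

Beer–Lambert: T = exp(−βL) ⇒ L = −ln(T)/β = −ln(0.620)/1.37 = 0.4780/1.37 = 0.3489 km.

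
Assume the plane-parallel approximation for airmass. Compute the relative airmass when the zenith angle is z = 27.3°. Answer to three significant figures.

1.13

X = sec z = 1/cos 27.3° = 1/0.8886 = 1.1253.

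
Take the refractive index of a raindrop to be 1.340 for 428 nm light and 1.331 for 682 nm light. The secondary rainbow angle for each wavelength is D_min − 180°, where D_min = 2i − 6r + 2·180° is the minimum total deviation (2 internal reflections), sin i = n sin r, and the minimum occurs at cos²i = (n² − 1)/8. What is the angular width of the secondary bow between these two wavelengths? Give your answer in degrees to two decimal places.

At 428 nm (n = 1.340): cos²i = 0.09945 → i = 71.618°, r = 45.088°, D_min = 232.709°, rainbow angle = 52.709°.
At 682 nm (n = 1.331): cos²i = 0.09645 → i = 71.907°, r = 45.575°, D_min = 230.365°, rainbow angle = 50.365°.
Angular width = |52.709° − 50.365°| = 2.344°.

2.34°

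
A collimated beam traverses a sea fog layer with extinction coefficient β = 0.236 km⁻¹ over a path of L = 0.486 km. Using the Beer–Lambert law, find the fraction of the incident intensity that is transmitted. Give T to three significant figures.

τ = β·L = 0.236 × 0.486 = 0.1147.
T = exp(−0.1147) = 0.8916.

0.892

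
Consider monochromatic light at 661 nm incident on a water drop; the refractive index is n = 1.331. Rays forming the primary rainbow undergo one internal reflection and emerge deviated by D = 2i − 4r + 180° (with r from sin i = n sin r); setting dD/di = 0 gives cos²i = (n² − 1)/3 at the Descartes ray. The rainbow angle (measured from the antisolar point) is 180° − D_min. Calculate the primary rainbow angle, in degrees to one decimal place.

cos²i = (1.77156 − 1)/3 = 0.25719; i = arccos(0.50714) = 59.527°.
sin r = sin 59.527°/1.331 = 0.64753; r = 40.356°.
D_min = 2·59.527° − 4·40.356° + 180° = 137.630°.
Rainbow angle = 180° − D_min = 42.370°.

42.4°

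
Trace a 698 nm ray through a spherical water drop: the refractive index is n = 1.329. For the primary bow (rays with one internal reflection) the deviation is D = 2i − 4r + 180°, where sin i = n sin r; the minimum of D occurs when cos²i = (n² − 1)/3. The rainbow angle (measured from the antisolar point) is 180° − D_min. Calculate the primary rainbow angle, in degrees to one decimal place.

cos²i = (1.76624 − 1)/3 = 0.25541; i = arccos(0.50538) = 59.643°.
sin r = sin 59.643°/1.329 = 0.64928; r = 40.487°.
D_min = 2·59.643° − 4·40.487° + 180° = 137.337°.
Rainbow angle = 180° − D_min = 42.663°.

42.7°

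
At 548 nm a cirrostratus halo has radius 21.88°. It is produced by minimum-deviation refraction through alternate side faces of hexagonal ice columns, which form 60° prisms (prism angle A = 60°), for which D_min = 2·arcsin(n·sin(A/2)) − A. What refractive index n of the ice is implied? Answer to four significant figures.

1.311

Rearranging: n = sin((D_min + A)/2) / sin(A/2).
(D_min + A)/2 = (21.88° + 60°)/2 = 40.940°.
n = sin 40.940° / sin 30° = 0.6553 / 0.5000 = 1.3105.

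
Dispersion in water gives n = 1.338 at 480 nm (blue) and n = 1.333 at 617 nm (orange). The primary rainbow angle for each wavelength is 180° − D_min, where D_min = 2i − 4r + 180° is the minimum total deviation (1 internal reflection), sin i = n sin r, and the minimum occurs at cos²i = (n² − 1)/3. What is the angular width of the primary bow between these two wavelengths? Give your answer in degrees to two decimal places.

At 480 nm (n = 1.338): cos²i = 0.26341 → i = 59.120°, r = 39.899°, D_min = 138.643°, rainbow angle = 41.357°.
At 617 nm (n = 1.333): cos²i = 0.25896 → i = 59.410°, r = 40.225°, D_min = 137.922°, rainbow angle = 42.078°.
Angular width = |41.357° − 42.078°| = 0.722°.

0.72°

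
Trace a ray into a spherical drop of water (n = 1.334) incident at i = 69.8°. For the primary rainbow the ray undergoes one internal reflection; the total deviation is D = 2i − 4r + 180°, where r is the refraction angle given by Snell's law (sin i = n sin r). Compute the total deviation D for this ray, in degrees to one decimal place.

sin r = sin 69.8° / 1.334 = 0.9385/1.334 = 0.7035; r = 44.71°.
D = 2·69.8° − 4·44.71° + 180° = 139.60° − 178.84° + 180° = 140.76°.

140.8°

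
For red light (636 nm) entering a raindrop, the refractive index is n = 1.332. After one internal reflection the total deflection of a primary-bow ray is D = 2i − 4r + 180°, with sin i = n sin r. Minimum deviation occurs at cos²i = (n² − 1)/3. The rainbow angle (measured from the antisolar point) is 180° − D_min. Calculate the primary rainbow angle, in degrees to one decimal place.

cos²i = (1.77422 − 1)/3 = 0.25807; i = arccos(0.50801) = 59.469°.
sin r = sin 59.469°/1.332 = 0.64666; r = 40.290°.
D_min = 2·59.469° − 4·40.290° + 180° = 137.776°.
Rainbow angle = 180° − D_min = 42.224°.

42.2°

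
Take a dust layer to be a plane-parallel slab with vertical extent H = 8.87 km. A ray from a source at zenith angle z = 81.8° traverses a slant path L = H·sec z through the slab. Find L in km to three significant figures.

sec z = 1/cos 81.8° = 7.0112.
L = 8.87 × 7.0112 = 62.189 km.

62.2 km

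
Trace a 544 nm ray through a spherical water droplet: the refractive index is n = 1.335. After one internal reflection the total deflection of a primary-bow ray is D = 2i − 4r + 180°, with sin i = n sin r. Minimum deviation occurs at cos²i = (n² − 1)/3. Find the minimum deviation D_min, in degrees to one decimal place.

138.2°

cos²i = (1.78222 − 1)/3 = 0.26074; i = arccos(0.51063) = 59.294°.
sin r = sin 59.294°/1.335 = 0.64405; r = 40.094°.
D_min = 2·59.294° − 4·40.094° + 180° = 138.212°.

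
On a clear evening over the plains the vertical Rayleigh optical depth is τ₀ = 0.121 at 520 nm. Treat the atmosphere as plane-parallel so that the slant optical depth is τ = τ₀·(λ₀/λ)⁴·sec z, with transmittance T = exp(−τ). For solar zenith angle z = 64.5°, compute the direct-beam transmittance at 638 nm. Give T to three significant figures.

0.883

sec 64.5° = 2.3228.
τ = 0.121 × (520/638)⁴ × 2.3228 = 0.121 × 0.4413 × 2.3228 = 0.1240.
T = exp(−0.1240) = 0.8834.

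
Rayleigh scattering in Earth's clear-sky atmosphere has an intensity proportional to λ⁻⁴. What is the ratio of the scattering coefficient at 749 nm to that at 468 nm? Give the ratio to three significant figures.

Rayleigh scattering ∝ λ⁻⁴, so the ratio of coefficients is the inverse fourth power of the wavelength ratio.
σ(749)/σ(468) = (468/749)⁴ = (0.6248)⁴ = 0.1524.

0.152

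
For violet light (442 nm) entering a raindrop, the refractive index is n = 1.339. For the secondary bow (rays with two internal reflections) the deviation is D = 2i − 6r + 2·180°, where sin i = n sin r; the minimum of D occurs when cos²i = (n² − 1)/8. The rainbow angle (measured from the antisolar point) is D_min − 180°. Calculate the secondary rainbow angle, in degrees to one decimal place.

52.5°

cos²i = (1.79292 − 1)/8 = 0.09912; i = arccos(0.31483) = 71.650°.
sin r = sin 71.650°/1.339 = 0.70885; r = 45.141°.
D_min = 2·71.650° − 6·45.141° + 360° = 232.451°.
Rainbow angle = D_min − 180° = 52.451°.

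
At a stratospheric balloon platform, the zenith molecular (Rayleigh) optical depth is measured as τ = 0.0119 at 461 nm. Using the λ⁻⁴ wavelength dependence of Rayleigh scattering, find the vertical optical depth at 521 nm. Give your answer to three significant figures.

0.00729

τ(521 nm) = τ(461 nm) × (461/521)⁴ = 0.0119 × (0.8848)⁴ = 0.0119 × 0.6130 = 0.0073.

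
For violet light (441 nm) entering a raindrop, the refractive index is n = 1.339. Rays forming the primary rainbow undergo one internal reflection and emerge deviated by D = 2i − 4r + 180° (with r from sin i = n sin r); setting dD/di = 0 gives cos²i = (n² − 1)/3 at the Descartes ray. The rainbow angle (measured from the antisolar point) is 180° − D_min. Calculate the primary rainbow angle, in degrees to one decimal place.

41.2°

cos²i = (1.79292 − 1)/3 = 0.26431; i = arccos(0.51411) = 59.062°.
sin r = sin 59.062°/1.339 = 0.64057; r = 39.834°.
D_min = 2·59.062° − 4·39.834° + 180° = 138.786°.
Rainbow angle = 180° − D_min = 41.214°.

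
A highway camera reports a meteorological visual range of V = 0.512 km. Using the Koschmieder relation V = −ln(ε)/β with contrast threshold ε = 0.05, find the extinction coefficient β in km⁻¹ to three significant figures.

5.85 km⁻¹

β = −ln(0.05) / V = 2.996 / 0.512 = 5.8510 km⁻¹.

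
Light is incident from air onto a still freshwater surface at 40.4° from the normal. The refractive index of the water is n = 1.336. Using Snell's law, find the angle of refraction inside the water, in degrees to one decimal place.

29.0°

Snell: sin θ_r = sin θ_i / n = sin 40.4° / 1.336 = 0.6481 / 1.336 = 0.4851.
θ_r = arcsin(0.4851) = 29.02°.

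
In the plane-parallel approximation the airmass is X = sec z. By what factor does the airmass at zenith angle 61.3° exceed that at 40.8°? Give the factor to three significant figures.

1.58

X(61.3°)/X(40.8°) = sec 61.3° / sec 40.8° = cos 40.8° / cos 61.3° = 0.7570/0.4802 = 1.5763.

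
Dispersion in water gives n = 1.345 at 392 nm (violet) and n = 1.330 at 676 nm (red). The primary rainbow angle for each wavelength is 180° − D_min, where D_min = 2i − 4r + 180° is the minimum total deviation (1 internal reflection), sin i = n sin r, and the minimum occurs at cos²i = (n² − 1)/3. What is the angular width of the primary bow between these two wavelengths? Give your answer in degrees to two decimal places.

2.15°

At 392 nm (n = 1.345): cos²i = 0.26967 → i = 58.715°, r = 39.448°, D_min = 139.635°, rainbow angle = 40.365°.
At 676 nm (n = 1.330): cos²i = 0.25630 → i = 59.585°, r = 40.422°, D_min = 137.484°, rainbow angle = 42.516°.
Angular width = |40.365° − 42.516°| = 2.152°.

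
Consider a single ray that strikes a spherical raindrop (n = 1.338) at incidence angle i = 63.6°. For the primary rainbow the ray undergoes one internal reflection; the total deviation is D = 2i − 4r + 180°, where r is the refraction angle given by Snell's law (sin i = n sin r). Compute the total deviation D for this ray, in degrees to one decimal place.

139.1°

sin r = sin 63.6° / 1.338 = 0.8957/1.338 = 0.6694; r = 42.02°.
D = 2·63.6° − 4·42.02° + 180° = 127.20° − 168.10° + 180° = 139.10°.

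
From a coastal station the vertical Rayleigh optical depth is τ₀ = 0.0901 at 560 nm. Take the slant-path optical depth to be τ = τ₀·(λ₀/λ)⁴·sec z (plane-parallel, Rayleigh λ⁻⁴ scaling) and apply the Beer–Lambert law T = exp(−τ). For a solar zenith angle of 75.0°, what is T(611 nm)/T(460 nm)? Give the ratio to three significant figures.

1.68

Airmass: sec 75.0° = 3.8637.
τ(611 nm) = 0.0901 × (560/611)⁴ × 3.8637 = 0.0901 × 0.7056 × 3.8637 = 0.2456.
τ(460 nm) = 0.0901 × (560/460)⁴ × 3.8637 = 0.0901 × 2.1964 × 3.8637 = 0.7646.
T(611)/T(460) = exp(τ_B − τ_A) = exp(0.5190) = 1.6803.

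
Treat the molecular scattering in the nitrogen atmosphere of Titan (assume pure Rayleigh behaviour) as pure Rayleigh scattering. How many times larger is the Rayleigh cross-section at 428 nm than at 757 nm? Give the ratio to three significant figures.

Rayleigh scattering ∝ λ⁻⁴, so the ratio of coefficients is the inverse fourth power of the wavelength ratio.
σ(428)/σ(757) = (757/428)⁴ = (1.7687)⁴ = 9.786.

9.79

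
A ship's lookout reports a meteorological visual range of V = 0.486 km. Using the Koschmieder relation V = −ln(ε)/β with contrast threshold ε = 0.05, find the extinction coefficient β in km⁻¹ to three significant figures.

β = −ln(0.05) / V = 2.996 / 0.486 = 6.1641 km⁻¹.

6.16 km⁻¹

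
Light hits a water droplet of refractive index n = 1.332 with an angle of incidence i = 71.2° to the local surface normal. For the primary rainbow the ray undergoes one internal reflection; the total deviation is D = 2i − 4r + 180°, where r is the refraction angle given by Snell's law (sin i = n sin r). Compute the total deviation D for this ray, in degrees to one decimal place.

sin r = sin 71.2° / 1.332 = 0.9466/1.332 = 0.7107; r = 45.29°.
D = 2·71.2° − 4·45.29° + 180° = 142.40° − 181.17° + 180° = 141.23°.

141.2°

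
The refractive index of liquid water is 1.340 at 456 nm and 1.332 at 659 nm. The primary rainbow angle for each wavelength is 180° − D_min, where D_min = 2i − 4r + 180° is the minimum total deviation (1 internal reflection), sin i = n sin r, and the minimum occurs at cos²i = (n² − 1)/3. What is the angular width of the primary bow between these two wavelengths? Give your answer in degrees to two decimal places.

1.15°

At 456 nm (n = 1.340): cos²i = 0.26520 → i = 59.004°, r = 39.770°, D_min = 138.929°, rainbow angle = 41.071°.
At 659 nm (n = 1.332): cos²i = 0.25807 → i = 59.469°, r = 40.290°, D_min = 137.776°, rainbow angle = 42.224°.
Angular width = |41.071° − 42.224°| = 1.153°.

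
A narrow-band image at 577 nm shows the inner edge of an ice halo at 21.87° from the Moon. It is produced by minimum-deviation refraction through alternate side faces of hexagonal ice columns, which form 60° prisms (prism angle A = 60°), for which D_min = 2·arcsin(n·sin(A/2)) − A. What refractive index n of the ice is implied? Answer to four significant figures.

Rearranging: n = sin((D_min + A)/2) / sin(A/2).
(D_min + A)/2 = (21.87° + 60°)/2 = 40.935°.
n = sin 40.935° / sin 30° = 0.6552 / 0.5000 = 1.3104.

1.310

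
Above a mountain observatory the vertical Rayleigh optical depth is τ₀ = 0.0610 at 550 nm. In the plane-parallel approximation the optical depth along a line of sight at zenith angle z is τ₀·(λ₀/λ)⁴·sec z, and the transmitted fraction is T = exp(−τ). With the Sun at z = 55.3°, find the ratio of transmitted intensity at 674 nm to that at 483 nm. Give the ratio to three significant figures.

1.14

Airmass: sec 55.3° = 1.7566.
τ(674 nm) = 0.0610 × (550/674)⁴ × 1.7566 = 0.0610 × 0.4434 × 1.7566 = 0.0475.
τ(483 nm) = 0.0610 × (550/483)⁴ × 1.7566 = 0.0610 × 1.6814 × 1.7566 = 0.1802.
T(674)/T(483) = exp(τ_B − τ_A) = exp(0.1327) = 1.1419.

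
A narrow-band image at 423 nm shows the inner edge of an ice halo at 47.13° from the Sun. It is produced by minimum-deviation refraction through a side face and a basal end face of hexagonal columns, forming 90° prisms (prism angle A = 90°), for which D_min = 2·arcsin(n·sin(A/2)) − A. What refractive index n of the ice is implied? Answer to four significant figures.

1.316

Rearranging: n = sin((D_min + A)/2) / sin(A/2).
(D_min + A)/2 = (47.13° + 90°)/2 = 68.565°.
n = sin 68.565° / sin 45° = 0.9308 / 0.7071 = 1.3164.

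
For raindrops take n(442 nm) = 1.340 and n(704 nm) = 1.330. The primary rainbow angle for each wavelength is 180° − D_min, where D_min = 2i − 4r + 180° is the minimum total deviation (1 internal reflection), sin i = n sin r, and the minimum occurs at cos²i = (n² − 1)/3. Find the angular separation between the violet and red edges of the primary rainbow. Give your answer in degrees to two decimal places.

1.45°

At 442 nm (n = 1.340): cos²i = 0.26520 → i = 59.004°, r = 39.770°, D_min = 138.929°, rainbow angle = 41.071°.
At 704 nm (n = 1.330): cos²i = 0.25630 → i = 59.585°, r = 40.422°, D_min = 137.484°, rainbow angle = 42.516°.
Angular width = |41.071° − 42.516°| = 1.445°.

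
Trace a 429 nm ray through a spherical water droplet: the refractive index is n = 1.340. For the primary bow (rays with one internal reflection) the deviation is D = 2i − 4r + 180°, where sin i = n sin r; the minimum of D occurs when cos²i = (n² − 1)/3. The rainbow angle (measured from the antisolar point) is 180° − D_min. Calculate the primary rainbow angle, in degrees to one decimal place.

41.1°

cos²i = (1.79560 − 1)/3 = 0.26520; i = arccos(0.51498) = 59.004°.
sin r = sin 59.004°/1.340 = 0.63971; r = 39.770°.
D_min = 2·59.004° − 4·39.770° + 180° = 138.929°.
Rainbow angle = 180° − D_min = 41.071°.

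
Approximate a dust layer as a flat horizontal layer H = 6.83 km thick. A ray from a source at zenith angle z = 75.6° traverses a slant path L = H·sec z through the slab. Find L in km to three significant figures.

27.5 km

sec z = 1/cos 75.6° = 4.0211.
L = 6.83 × 4.0211 = 27.464 km.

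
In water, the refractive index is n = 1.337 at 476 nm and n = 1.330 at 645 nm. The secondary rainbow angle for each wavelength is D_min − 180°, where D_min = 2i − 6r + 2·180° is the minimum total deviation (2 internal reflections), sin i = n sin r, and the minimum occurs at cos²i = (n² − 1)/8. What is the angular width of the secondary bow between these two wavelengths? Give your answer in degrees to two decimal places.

1.83°

At 476 nm (n = 1.337): cos²i = 0.09845 → i = 71.714°, r = 45.249°, D_min = 231.934°, rainbow angle = 51.934°.
At 645 nm (n = 1.330): cos²i = 0.09611 → i = 71.940°, r = 45.630°, D_min = 230.101°, rainbow angle = 50.101°.
Angular width = |51.934° − 50.101°| = 1.832°.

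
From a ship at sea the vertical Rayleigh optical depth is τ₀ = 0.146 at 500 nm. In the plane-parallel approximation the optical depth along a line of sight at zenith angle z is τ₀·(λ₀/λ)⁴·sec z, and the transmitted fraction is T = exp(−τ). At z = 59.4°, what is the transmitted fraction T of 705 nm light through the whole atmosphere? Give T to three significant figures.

sec 59.4° = 1.9645.
τ = 0.146 × (500/705)⁴ × 1.9645 = 0.146 × 0.2530 × 1.9645 = 0.0726.
T = exp(−0.0726) = 0.9300.

0.930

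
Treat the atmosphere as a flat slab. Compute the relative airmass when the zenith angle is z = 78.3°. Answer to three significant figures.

4.93

X = sec z = 1/cos 78.3° = 1/0.2028 = 4.9313.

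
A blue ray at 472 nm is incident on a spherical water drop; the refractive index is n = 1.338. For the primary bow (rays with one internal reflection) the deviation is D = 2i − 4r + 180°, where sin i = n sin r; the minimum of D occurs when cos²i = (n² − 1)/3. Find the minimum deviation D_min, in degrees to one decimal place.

138.6°

cos²i = (1.79024 − 1)/3 = 0.26341; i = arccos(0.51324) = 59.120°.
sin r = sin 59.120°/1.338 = 0.64144; r = 39.899°.
D_min = 2·59.120° − 4·39.899° + 180° = 138.643°.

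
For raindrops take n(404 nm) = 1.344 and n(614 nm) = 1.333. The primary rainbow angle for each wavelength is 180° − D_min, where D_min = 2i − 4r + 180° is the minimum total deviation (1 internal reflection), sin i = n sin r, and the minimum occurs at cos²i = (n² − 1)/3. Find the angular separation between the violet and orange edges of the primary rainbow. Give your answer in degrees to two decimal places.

1.57°

At 404 nm (n = 1.344): cos²i = 0.26878 → i = 58.772°, r = 39.512°, D_min = 139.495°, rainbow angle = 40.505°.
At 614 nm (n = 1.333): cos²i = 0.25896 → i = 59.410°, r = 40.225°, D_min = 137.922°, rainbow angle = 42.078°.
Angular width = |40.505° − 42.078°| = 1.573°.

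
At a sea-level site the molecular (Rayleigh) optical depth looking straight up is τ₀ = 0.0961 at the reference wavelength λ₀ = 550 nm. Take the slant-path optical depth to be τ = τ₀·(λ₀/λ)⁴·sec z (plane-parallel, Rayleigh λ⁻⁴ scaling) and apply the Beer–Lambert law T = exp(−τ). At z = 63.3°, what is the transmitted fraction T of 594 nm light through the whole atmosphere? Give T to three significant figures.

0.855

sec 63.3° = 2.2256.
τ = 0.0961 × (550/594)⁴ × 2.2256 = 0.0961 × 0.7350 × 2.2256 = 0.1572.
T = exp(−0.1572) = 0.8545.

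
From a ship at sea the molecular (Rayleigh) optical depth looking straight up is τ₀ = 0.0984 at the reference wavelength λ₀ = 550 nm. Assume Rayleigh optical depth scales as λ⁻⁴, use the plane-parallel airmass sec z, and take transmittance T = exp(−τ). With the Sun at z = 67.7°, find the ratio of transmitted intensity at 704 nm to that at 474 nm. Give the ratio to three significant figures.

Airmass: sec 67.7° = 2.6354.
τ(704 nm) = 0.0984 × (550/704)⁴ × 2.6354 = 0.0984 × 0.3725 × 2.6354 = 0.0966.
τ(474 nm) = 0.0984 × (550/474)⁴ × 2.6354 = 0.0984 × 1.8127 × 2.6354 = 0.4701.
T(704)/T(474) = exp(τ_B − τ_A) = exp(0.3735) = 1.4528.

1.45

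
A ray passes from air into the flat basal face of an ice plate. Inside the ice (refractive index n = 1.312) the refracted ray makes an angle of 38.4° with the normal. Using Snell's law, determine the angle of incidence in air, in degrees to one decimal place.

Snell: sin θ_i = n · sin θ_r = 1.312 × sin 38.4° = 1.312 × 0.6211 = 0.8149.
θ_i = arcsin(0.8149) = 54.58°.

54.6°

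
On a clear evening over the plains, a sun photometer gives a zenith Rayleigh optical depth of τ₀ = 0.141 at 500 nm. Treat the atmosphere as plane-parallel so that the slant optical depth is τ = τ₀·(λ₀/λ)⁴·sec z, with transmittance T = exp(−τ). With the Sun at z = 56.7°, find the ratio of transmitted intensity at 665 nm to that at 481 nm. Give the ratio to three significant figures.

1.24

Airmass: sec 56.7° = 1.8214.
τ(665 nm) = 0.141 × (500/665)⁴ × 1.8214 = 0.141 × 0.3196 × 1.8214 = 0.0821.
τ(481 nm) = 0.141 × (500/481)⁴ × 1.8214 = 0.141 × 1.1676 × 1.8214 = 0.2999.
T(665)/T(481) = exp(τ_B − τ_A) = exp(0.2178) = 1.2433.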